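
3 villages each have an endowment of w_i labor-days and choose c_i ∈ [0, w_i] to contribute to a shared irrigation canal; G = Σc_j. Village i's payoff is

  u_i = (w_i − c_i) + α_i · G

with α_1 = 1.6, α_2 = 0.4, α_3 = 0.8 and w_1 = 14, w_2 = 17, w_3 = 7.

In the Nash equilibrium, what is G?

14

∂u_i/∂c_i = α_i − 1, so village i contributes w_i if α_i > 1, else 0.
α_i > 1 for i ∈ {1}; NE contributions (14, 0, 0), G = 14.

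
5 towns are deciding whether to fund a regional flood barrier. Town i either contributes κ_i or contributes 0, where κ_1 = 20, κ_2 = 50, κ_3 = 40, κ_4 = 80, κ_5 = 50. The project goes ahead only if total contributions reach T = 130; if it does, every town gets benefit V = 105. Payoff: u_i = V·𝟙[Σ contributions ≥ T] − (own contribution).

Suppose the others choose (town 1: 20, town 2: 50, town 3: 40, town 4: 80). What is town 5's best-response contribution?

Others' total = 190 ≥ 130; contributing adds cost 50 for no extra benefit.
Best response: 0.

0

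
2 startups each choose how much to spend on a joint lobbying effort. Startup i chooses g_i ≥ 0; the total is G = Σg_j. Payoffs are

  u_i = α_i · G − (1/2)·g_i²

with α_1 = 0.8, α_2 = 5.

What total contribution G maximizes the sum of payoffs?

11.6

Planner FOC: ∂(Σu_j)/∂g_i = (Σα_j) − g_i = 0, so g_i^SO = Σα_j = 5.8 for every i; G^SO = 11.6.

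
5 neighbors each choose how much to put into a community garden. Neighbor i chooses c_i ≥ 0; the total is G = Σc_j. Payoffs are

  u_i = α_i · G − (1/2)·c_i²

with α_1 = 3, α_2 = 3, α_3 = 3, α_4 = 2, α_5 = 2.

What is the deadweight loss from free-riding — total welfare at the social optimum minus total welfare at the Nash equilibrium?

Neighbor i's FOC: ∂u_i/∂c_i = α_i − c_i = 0, so c_i* = α_i.
NE contributions = (3, 3, 3, 2, 2); G = 13.
W^NE = (Σα)·G − ½Σα_i² = 13² − ½·35 = 151.5.
Planner sets c_i = Σα_j = 13 for every i, so G^SO = 5·13 = 65.
W^SO = (Σα)·G^SO − ½·5·(Σα)² = (5/2)·13² = 422.5.
Deadweight loss = W^SO − W^NE = 271.

271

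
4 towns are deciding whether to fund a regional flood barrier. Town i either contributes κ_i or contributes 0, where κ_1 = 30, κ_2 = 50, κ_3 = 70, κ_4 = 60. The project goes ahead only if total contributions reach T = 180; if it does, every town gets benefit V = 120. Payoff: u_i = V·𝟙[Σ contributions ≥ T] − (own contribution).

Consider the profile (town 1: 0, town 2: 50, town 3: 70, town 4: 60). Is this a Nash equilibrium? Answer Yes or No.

Total = 180 ≥ 180: provided.
Town 1 (pledges 0, payoff 120): pledging 30 → total 210, payoff 90. No gain.
Town 2 (pledges 50, payoff 70): dropping to 0 → total 130, payoff 0. No gain.
Town 3 (pledges 70, payoff 50): dropping to 0 → total 110, payoff 0. No gain.
Town 4 (pledges 60, payoff 60): dropping to 0 → total 120, payoff 0. No gain.

Yes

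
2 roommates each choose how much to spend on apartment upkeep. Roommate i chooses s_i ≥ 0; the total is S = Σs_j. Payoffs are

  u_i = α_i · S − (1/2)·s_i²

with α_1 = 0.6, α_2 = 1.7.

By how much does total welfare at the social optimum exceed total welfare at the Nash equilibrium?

Roommate i's FOC: ∂u_i/∂s_i = α_i − s_i = 0, so s_i* = α_i.
NE contributions = (0.6, 1.7); S = 2.3.
W^NE = (Σα)·S − ½Σα_i² = 2.3² − ½·3.25 = 3.665.
Planner sets s_i = Σα_j = 2.3 for every i, so S^SO = 2·2.3 = 4.6.
W^SO = (Σα)·S^SO − ½·2·(Σα)² = (2/2)·2.3² = 5.29.
Deadweight loss = W^SO − W^NE = 1.625.

1.625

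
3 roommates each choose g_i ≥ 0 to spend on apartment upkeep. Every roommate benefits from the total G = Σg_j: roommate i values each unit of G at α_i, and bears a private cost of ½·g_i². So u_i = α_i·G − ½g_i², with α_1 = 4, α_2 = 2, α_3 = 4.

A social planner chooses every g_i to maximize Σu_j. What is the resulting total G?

Planner FOC: ∂(Σu_j)/∂g_i = (Σα_j) − g_i = 0, so g_i^SO = Σα_j = 10 for every i; G^SO = 30.

30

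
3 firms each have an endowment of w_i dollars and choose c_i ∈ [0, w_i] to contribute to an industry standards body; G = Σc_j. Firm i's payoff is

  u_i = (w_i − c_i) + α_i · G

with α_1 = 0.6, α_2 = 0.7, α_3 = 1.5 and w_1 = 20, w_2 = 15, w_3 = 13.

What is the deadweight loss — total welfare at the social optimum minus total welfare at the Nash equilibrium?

∂u_i/∂c_i = α_i − 1, so firm i contributes w_i if α_i > 1, else 0.
α_i > 1 for i ∈ {3}; NE contributions (0, 0, 13), G = 13.
W^NE = Σw_i − G^NE + (Σα_i)·G^NE = 48 + 1.8·13 = 71.4.
Planner: ∂(Σu_j)/∂c_i = Σα_j − 1 = 1.8 > 0, so everyone contributes w_i; G^SO = 48, W^SO = 48 + 1.8·48 = 134.4.
Deadweight loss = 63.

63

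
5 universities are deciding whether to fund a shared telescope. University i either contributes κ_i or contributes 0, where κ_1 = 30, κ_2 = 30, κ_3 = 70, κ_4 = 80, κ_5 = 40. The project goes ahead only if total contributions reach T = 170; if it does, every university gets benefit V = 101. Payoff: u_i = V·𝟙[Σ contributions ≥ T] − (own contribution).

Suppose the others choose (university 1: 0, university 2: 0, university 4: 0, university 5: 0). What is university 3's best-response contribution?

0

Others' total = 0. Even contributing 70 gives 70 < 170: no benefit either way.
Best response: 0.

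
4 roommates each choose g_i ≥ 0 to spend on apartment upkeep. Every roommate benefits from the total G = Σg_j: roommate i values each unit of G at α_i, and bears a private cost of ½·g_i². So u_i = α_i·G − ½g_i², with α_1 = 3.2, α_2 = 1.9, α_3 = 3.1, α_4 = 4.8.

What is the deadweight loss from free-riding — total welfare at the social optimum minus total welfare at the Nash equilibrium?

192.25

Roommate i's FOC: ∂u_i/∂g_i = α_i − g_i = 0, so g_i* = α_i.
NE contributions = (3.2, 1.9, 3.1, 4.8); G = 13.
W^NE = (Σα)·G − ½Σα_i² = 13² − ½·46.5 = 145.75.
Planner sets g_i = Σα_j = 13 for every i, so G^SO = 4·13 = 52.
W^SO = (Σα)·G^SO − ½·4·(Σα)² = (4/2)·13² = 338.
Deadweight loss = W^SO − W^NE = 192.25.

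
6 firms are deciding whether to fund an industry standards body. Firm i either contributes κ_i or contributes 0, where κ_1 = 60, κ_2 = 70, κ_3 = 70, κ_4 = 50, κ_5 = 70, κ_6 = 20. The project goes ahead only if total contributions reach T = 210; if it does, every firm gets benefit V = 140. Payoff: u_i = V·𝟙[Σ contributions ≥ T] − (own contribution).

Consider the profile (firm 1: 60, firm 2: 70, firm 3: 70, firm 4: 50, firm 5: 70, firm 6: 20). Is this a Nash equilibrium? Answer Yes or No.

No

Total = 340 ≥ 210: provided.
Firm 1 (pledges 60, payoff 80): dropping to 0 → total 280, payoff 140. Profitable deviation.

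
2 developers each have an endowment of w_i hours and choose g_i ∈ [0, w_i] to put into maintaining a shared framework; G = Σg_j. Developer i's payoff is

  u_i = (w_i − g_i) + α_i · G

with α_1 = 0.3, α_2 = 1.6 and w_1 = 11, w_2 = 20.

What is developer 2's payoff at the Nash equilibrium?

32

∂u_i/∂g_i = α_i − 1, so developer i contributes w_i if α_i > 1, else 0.
α_i > 1 for i ∈ {2}; NE contributions (0, 20), G = 20.
u_2 = (20 − 20) + 1.6·20 = 32.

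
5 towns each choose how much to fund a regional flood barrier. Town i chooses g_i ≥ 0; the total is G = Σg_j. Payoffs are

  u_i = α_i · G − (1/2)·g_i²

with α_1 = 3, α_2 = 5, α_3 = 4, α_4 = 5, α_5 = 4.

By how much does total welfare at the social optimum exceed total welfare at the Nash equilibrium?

707

Town i's FOC: ∂u_i/∂g_i = α_i − g_i = 0, so g_i* = α_i.
NE contributions = (3, 5, 4, 5, 4); G = 21.
W^NE = (Σα)·G − ½Σα_i² = 21² − ½·91 = 395.5.
Planner sets g_i = Σα_j = 21 for every i, so G^SO = 5·21 = 105.
W^SO = (Σα)·G^SO − ½·5·(Σα)² = (5/2)·21² = 1102.5.
Deadweight loss = W^SO − W^NE = 707.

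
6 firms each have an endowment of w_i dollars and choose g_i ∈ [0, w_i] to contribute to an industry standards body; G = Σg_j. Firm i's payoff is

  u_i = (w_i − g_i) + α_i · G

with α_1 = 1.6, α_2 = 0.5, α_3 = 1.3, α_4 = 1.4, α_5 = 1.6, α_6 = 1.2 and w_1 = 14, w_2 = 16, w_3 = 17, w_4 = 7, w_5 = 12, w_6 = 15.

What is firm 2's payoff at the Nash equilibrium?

∂u_i/∂g_i = α_i − 1, so firm i contributes w_i if α_i > 1, else 0.
α_i > 1 for i ∈ {1, 3, 4, 5, 6}; NE contributions (14, 0, 17, 7, 12, 15), G = 65.
u_2 = (16 − 0) + 0.5·65 = 48.5.

48.5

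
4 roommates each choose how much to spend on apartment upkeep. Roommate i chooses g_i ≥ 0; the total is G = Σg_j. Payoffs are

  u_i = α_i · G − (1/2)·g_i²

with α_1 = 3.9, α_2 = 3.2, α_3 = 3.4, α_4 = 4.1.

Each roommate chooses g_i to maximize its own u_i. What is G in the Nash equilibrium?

Roommate i's FOC: ∂u_i/∂g_i = α_i − g_i = 0, so g_i* = α_i.
NE contributions = (3.9, 3.2, 3.4, 4.1); G = 14.6.

14.6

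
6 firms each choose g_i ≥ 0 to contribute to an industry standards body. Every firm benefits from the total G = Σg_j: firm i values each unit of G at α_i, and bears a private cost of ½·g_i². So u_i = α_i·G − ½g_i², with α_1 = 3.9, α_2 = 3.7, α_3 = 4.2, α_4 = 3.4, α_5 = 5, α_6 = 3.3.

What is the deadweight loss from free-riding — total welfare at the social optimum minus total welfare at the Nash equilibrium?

Firm i's FOC: ∂u_i/∂g_i = α_i − g_i = 0, so g_i* = α_i.
NE contributions = (3.9, 3.7, 4.2, 3.4, 5, 3.3); G = 23.5.
W^NE = (Σα)·G − ½Σα_i² = 23.5² − ½·93.99 = 505.255.
Planner sets g_i = Σα_j = 23.5 for every i, so G^SO = 6·23.5 = 141.
W^SO = (Σα)·G^SO − ½·6·(Σα)² = (6/2)·23.5² = 1656.75.
Deadweight loss = W^SO − W^NE = 1151.495.

1151.495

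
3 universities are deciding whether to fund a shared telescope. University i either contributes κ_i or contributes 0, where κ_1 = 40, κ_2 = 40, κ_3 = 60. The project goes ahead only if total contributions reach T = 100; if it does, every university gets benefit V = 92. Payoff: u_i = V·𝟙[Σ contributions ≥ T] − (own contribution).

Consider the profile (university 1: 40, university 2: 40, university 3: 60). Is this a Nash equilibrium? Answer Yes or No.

No

Total = 140 ≥ 100: provided.
University 1 (pledges 40, payoff 52): dropping to 0 → total 100, payoff 92. Profitable deviation.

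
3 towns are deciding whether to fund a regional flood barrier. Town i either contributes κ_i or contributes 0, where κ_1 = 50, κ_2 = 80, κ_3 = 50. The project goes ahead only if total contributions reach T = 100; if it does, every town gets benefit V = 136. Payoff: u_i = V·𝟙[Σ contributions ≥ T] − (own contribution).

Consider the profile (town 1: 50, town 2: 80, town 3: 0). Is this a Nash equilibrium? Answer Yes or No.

Yes

Total = 130 ≥ 100: provided.
Town 1 (pledges 50, payoff 86): dropping to 0 → total 80, payoff 0. No gain.
Town 2 (pledges 80, payoff 56): dropping to 0 → total 50, payoff 0. No gain.
Town 3 (pledges 0, payoff 136): pledging 50 → total 180, payoff 86. No gain.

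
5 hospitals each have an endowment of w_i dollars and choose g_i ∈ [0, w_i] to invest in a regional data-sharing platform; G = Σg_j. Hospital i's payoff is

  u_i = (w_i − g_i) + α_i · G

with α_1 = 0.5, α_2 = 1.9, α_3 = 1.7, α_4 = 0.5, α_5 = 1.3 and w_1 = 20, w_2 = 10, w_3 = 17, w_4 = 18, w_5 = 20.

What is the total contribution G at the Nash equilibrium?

47

∂u_i/∂g_i = α_i − 1, so hospital i contributes w_i if α_i > 1, else 0.
α_i > 1 for i ∈ {2, 3, 5}; NE contributions (0, 10, 17, 0, 20), G = 47.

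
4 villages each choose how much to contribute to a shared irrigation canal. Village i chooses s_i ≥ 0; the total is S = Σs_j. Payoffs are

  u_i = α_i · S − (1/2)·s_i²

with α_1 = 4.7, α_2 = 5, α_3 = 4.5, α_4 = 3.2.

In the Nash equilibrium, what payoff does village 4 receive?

50.56

Village i's FOC: ∂u_i/∂s_i = α_i − s_i = 0, so s_i* = α_i.
NE contributions = (4.7, 5, 4.5, 3.2); S = 17.4.
u_4 = α_4·S − ½·(s_4)² = 3.2·17.4 − ½·3.2² = 50.56.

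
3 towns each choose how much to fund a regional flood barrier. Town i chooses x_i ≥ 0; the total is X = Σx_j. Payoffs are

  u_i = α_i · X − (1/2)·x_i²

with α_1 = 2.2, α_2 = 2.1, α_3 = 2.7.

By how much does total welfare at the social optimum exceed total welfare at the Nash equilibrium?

32.77

Town i's FOC: ∂u_i/∂x_i = α_i − x_i = 0, so x_i* = α_i.
NE contributions = (2.2, 2.1, 2.7); X = 7.
W^NE = (Σα)·X − ½Σα_i² = 7² − ½·16.54 = 40.73.
Planner sets x_i = Σα_j = 7 for every i, so X^SO = 3·7 = 21.
W^SO = (Σα)·X^SO − ½·3·(Σα)² = (3/2)·7² = 73.5.
Deadweight loss = W^SO − W^NE = 32.77.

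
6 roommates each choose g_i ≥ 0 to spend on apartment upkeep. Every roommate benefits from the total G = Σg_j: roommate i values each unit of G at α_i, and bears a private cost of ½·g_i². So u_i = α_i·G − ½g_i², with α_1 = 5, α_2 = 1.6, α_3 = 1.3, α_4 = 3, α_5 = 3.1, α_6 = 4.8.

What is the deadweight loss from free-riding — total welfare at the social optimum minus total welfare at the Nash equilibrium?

742.33

Roommate i's FOC: ∂u_i/∂g_i = α_i − g_i = 0, so g_i* = α_i.
NE contributions = (5, 1.6, 1.3, 3, 3.1, 4.8); G = 18.8.
W^NE = (Σα)·G − ½Σα_i² = 18.8² − ½·70.9 = 317.99.
Planner sets g_i = Σα_j = 18.8 for every i, so G^SO = 6·18.8 = 112.8.
W^SO = (Σα)·G^SO − ½·6·(Σα)² = (6/2)·18.8² = 1060.32.
Deadweight loss = W^SO − W^NE = 742.33.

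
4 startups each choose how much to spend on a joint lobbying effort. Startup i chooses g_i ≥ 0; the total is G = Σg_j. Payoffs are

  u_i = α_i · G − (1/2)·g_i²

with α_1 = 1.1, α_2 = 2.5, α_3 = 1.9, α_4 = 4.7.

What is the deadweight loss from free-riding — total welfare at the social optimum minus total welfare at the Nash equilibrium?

Startup i's FOC: ∂u_i/∂g_i = α_i − g_i = 0, so g_i* = α_i.
NE contributions = (1.1, 2.5, 1.9, 4.7); G = 10.2.
W^NE = (Σα)·G − ½Σα_i² = 10.2² − ½·33.16 = 87.46.
Planner sets g_i = Σα_j = 10.2 for every i, so G^SO = 4·10.2 = 40.8.
W^SO = (Σα)·G^SO − ½·4·(Σα)² = (4/2)·10.2² = 208.08.
Deadweight loss = W^SO − W^NE = 120.62.

120.62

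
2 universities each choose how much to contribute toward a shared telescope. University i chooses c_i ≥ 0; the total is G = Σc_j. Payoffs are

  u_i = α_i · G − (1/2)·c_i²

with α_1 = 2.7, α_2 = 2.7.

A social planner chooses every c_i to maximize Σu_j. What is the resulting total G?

10.8

Planner FOC: ∂(Σu_j)/∂c_i = (Σα_j) − c_i = 0, so c_i^SO = Σα_j = 5.4 for every i; G^SO = 10.8.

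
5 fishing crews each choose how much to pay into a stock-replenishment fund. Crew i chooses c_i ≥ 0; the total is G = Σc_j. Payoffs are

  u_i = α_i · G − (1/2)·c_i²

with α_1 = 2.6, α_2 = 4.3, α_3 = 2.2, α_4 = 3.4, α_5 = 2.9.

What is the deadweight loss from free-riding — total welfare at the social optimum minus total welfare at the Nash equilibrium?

380.77

Crew i's FOC: ∂u_i/∂c_i = α_i − c_i = 0, so c_i* = α_i.
NE contributions = (2.6, 4.3, 2.2, 3.4, 2.9); G = 15.4.
W^NE = (Σα)·G − ½Σα_i² = 15.4² − ½·50.06 = 212.13.
Planner sets c_i = Σα_j = 15.4 for every i, so G^SO = 5·15.4 = 77.
W^SO = (Σα)·G^SO − ½·5·(Σα)² = (5/2)·15.4² = 592.9.
Deadweight loss = W^SO − W^NE = 380.77.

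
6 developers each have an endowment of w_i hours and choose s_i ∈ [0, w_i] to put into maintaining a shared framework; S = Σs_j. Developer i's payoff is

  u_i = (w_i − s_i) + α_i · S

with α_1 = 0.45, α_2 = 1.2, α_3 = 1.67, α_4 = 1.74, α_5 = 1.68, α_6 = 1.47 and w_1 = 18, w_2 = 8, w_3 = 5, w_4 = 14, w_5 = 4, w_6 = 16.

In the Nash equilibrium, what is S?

∂u_i/∂s_i = α_i − 1, so developer i contributes w_i if α_i > 1, else 0.
α_i > 1 for i ∈ {2, 3, 4, 5, 6}; NE contributions (0, 8, 5, 14, 4, 16), S = 47.

47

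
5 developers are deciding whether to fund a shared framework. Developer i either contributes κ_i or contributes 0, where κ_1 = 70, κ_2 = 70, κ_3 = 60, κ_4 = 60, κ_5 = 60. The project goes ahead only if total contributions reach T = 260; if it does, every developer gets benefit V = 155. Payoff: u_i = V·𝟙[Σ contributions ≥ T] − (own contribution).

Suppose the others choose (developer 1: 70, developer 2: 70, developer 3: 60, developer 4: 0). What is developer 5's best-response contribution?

60

Others' total = 200. Contributing 60 brings total to 260 ≥ 260: gain V − κ_5 = 95.
Best response: 60.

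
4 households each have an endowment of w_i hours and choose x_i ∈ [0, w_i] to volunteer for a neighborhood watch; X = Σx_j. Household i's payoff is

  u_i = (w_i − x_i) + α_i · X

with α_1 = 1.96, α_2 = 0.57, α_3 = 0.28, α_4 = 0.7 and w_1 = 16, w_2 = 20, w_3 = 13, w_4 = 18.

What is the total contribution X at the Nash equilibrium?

∂u_i/∂x_i = α_i − 1, so household i contributes w_i if α_i > 1, else 0.
α_i > 1 for i ∈ {1}; NE contributions (16, 0, 0, 0), X = 16.

16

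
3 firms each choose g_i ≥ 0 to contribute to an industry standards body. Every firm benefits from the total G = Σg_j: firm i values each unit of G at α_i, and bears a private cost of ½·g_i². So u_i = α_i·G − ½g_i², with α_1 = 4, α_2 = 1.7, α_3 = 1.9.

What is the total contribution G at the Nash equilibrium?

Firm i's FOC: ∂u_i/∂g_i = α_i − g_i = 0, so g_i* = α_i.
NE contributions = (4, 1.7, 1.9); G = 7.6.

7.6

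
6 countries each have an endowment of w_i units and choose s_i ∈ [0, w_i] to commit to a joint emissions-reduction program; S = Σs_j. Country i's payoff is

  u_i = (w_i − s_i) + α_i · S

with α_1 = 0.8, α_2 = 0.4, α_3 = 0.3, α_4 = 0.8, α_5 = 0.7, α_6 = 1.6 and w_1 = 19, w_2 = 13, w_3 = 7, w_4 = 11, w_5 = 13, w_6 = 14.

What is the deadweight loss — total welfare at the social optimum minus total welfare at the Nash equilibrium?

∂u_i/∂s_i = α_i − 1, so country i contributes w_i if α_i > 1, else 0.
α_i > 1 for i ∈ {6}; NE contributions (0, 0, 0, 0, 0, 14), S = 14.
W^NE = Σw_i − S^NE + (Σα_i)·S^NE = 77 + 3.6·14 = 127.4.
Planner: ∂(Σu_j)/∂s_i = Σα_j − 1 = 3.6 > 0, so everyone contributes w_i; S^SO = 77, W^SO = 77 + 3.6·77 = 354.2.
Deadweight loss = 226.8.

226.8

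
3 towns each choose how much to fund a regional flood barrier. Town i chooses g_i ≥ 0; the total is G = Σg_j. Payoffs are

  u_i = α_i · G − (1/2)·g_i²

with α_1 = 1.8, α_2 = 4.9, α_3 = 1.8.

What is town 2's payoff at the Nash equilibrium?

29.645

Town i's FOC: ∂u_i/∂g_i = α_i − g_i = 0, so g_i* = α_i.
NE contributions = (1.8, 4.9, 1.8); G = 8.5.
u_2 = α_2·G − ½·(g_2)² = 4.9·8.5 − ½·4.9² = 29.645.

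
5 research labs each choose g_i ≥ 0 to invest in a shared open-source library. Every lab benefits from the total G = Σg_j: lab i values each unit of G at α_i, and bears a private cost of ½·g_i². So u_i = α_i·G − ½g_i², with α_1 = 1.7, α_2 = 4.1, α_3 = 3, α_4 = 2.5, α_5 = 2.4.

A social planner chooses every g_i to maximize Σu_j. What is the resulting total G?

Planner FOC: ∂(Σu_j)/∂g_i = (Σα_j) − g_i = 0, so g_i^SO = Σα_j = 13.7 for every i; G^SO = 68.5.

68.5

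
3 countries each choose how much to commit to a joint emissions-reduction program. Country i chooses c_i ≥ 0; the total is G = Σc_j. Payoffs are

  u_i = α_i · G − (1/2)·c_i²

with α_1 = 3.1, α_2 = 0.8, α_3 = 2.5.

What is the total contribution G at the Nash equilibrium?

6.4

Country i's FOC: ∂u_i/∂c_i = α_i − c_i = 0, so c_i* = α_i.
NE contributions = (3.1, 0.8, 2.5); G = 6.4.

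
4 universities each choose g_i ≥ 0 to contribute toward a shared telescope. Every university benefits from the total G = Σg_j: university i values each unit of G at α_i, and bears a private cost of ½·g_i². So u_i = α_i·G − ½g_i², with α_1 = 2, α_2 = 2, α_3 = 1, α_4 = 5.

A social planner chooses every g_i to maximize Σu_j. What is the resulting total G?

40

Planner FOC: ∂(Σu_j)/∂g_i = (Σα_j) − g_i = 0, so g_i^SO = Σα_j = 10 for every i; G^SO = 40.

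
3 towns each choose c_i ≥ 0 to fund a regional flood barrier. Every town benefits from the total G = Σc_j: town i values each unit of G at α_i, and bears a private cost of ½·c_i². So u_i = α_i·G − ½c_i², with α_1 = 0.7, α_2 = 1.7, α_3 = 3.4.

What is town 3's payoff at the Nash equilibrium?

Town i's FOC: ∂u_i/∂c_i = α_i − c_i = 0, so c_i* = α_i.
NE contributions = (0.7, 1.7, 3.4); G = 5.8.
u_3 = α_3·G − ½·(c_3)² = 3.4·5.8 − ½·3.4² = 13.94.

13.94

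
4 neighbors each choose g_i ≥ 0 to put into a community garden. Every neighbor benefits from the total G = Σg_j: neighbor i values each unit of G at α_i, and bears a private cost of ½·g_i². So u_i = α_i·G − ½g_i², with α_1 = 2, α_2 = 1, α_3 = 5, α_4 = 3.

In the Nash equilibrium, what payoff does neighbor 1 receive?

Neighbor i's FOC: ∂u_i/∂g_i = α_i − g_i = 0, so g_i* = α_i.
NE contributions = (2, 1, 5, 3); G = 11.
u_1 = α_1·G − ½·(g_1)² = 2·11 − ½·2² = 20.

20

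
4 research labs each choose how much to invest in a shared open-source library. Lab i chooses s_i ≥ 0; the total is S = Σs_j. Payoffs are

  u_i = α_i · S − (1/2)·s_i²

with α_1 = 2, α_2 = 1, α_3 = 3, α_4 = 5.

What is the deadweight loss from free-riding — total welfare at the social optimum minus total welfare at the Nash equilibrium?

140.5

Lab i's FOC: ∂u_i/∂s_i = α_i − s_i = 0, so s_i* = α_i.
NE contributions = (2, 1, 3, 5); S = 11.
W^NE = (Σα)·S − ½Σα_i² = 11² − ½·39 = 101.5.
Planner sets s_i = Σα_j = 11 for every i, so S^SO = 4·11 = 44.
W^SO = (Σα)·S^SO − ½·4·(Σα)² = (4/2)·11² = 242.
Deadweight loss = W^SO − W^NE = 140.5.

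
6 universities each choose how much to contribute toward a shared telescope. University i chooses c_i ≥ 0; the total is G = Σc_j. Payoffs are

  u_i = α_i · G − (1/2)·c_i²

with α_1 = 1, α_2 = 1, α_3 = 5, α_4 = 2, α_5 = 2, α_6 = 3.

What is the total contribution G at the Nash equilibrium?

14

University i's FOC: ∂u_i/∂c_i = α_i − c_i = 0, so c_i* = α_i.
NE contributions = (1, 1, 5, 2, 2, 3); G = 14.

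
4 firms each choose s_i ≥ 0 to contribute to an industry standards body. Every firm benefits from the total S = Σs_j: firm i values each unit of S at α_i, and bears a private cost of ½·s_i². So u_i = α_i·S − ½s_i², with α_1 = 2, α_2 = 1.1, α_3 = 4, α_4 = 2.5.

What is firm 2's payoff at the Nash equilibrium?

9.955

Firm i's FOC: ∂u_i/∂s_i = α_i − s_i = 0, so s_i* = α_i.
NE contributions = (2, 1.1, 4, 2.5); S = 9.6.
u_2 = α_2·S − ½·(s_2)² = 1.1·9.6 − ½·1.1² = 9.955.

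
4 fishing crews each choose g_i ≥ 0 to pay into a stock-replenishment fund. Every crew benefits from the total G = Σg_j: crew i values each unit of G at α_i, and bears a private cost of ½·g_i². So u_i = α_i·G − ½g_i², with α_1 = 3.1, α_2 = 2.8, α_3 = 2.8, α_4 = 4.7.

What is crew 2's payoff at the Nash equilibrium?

33.6

Crew i's FOC: ∂u_i/∂g_i = α_i − g_i = 0, so g_i* = α_i.
NE contributions = (3.1, 2.8, 2.8, 4.7); G = 13.4.
u_2 = α_2·G − ½·(g_2)² = 2.8·13.4 − ½·2.8² = 33.6.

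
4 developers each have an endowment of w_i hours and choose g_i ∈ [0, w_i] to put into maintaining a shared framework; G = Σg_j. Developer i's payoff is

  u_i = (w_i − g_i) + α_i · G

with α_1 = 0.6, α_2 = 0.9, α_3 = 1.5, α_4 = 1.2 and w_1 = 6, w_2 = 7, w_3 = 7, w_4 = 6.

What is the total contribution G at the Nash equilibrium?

13

∂u_i/∂g_i = α_i − 1, so developer i contributes w_i if α_i > 1, else 0.
α_i > 1 for i ∈ {3, 4}; NE contributions (0, 0, 7, 6), G = 13.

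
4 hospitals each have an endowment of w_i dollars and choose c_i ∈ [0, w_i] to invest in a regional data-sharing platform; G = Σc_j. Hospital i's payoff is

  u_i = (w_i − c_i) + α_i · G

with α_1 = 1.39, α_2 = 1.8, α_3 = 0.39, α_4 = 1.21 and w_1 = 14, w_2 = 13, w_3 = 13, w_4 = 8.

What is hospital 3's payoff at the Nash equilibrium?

26.65

∂u_i/∂c_i = α_i − 1, so hospital i contributes w_i if α_i > 1, else 0.
α_i > 1 for i ∈ {1, 2, 4}; NE contributions (14, 13, 0, 8), G = 35.
u_3 = (13 − 0) + 0.39·35 = 26.65.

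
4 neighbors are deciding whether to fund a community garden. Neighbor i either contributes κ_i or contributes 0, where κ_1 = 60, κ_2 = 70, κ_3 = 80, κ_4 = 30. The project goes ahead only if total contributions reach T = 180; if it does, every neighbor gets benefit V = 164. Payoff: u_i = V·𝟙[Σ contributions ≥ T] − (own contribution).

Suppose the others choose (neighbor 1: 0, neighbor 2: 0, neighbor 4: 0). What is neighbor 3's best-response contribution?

Others' total = 0. Even contributing 80 gives 80 < 180: no benefit either way.
Best response: 0.

0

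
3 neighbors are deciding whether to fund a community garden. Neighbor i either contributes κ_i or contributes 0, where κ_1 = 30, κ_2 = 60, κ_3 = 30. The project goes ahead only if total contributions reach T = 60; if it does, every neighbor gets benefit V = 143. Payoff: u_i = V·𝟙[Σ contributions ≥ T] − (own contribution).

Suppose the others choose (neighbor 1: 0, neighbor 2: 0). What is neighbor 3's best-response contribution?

0

Others' total = 0. Even contributing 30 gives 30 < 60: no benefit either way.
Best response: 0.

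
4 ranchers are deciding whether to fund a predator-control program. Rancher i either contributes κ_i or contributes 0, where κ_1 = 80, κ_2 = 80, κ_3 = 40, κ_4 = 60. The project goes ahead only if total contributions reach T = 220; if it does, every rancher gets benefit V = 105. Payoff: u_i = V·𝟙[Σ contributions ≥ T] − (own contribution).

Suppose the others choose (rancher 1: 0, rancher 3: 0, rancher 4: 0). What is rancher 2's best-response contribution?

Others' total = 0. Even contributing 80 gives 80 < 220: no benefit either way.
Best response: 0.

0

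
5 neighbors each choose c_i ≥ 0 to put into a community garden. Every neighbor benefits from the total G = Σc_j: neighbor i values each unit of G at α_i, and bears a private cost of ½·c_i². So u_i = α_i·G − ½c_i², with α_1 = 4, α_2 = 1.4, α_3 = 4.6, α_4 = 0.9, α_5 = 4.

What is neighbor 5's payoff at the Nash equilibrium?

Neighbor i's FOC: ∂u_i/∂c_i = α_i − c_i = 0, so c_i* = α_i.
NE contributions = (4, 1.4, 4.6, 0.9, 4); G = 14.9.
u_5 = α_5·G − ½·(c_5)² = 4·14.9 − ½·4² = 51.6.

51.6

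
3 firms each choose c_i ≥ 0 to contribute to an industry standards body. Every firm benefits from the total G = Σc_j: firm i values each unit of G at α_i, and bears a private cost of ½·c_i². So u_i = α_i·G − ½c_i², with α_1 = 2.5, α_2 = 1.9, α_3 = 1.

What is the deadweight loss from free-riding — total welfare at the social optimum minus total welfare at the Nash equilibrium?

Firm i's FOC: ∂u_i/∂c_i = α_i − c_i = 0, so c_i* = α_i.
NE contributions = (2.5, 1.9, 1); G = 5.4.
W^NE = (Σα)·G − ½Σα_i² = 5.4² − ½·10.86 = 23.73.
Planner sets c_i = Σα_j = 5.4 for every i, so G^SO = 3·5.4 = 16.2.
W^SO = (Σα)·G^SO − ½·3·(Σα)² = (3/2)·5.4² = 43.74.
Deadweight loss = W^SO − W^NE = 20.01.

20.01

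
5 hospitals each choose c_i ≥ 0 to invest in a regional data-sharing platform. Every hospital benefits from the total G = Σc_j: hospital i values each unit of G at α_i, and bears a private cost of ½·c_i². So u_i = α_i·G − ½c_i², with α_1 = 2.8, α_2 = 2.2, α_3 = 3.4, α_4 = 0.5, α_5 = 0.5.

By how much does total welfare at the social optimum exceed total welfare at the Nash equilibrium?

Hospital i's FOC: ∂u_i/∂c_i = α_i − c_i = 0, so c_i* = α_i.
NE contributions = (2.8, 2.2, 3.4, 0.5, 0.5); G = 9.4.
W^NE = (Σα)·G − ½Σα_i² = 9.4² − ½·24.74 = 75.99.
Planner sets c_i = Σα_j = 9.4 for every i, so G^SO = 5·9.4 = 47.
W^SO = (Σα)·G^SO − ½·5·(Σα)² = (5/2)·9.4² = 220.9.
Deadweight loss = W^SO − W^NE = 144.91.

144.91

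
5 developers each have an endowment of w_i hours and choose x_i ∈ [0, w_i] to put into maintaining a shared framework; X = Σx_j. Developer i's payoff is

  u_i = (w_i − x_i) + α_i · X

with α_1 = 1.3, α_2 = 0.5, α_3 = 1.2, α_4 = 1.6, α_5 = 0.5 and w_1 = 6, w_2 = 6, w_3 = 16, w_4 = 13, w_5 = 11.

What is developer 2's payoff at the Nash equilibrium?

23.5

∂u_i/∂x_i = α_i − 1, so developer i contributes w_i if α_i > 1, else 0.
α_i > 1 for i ∈ {1, 3, 4}; NE contributions (6, 0, 16, 13, 0), X = 35.
u_2 = (6 − 0) + 0.5·35 = 23.5.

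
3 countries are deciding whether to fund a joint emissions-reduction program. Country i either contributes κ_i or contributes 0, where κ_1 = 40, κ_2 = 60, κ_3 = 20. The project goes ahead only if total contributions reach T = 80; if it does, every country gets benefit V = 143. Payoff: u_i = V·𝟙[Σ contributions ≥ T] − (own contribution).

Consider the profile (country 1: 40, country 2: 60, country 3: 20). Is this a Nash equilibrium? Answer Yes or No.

Total = 120 ≥ 80: provided.
Country 1 (pledges 40, payoff 103): dropping to 0 → total 80, payoff 143. Profitable deviation.

No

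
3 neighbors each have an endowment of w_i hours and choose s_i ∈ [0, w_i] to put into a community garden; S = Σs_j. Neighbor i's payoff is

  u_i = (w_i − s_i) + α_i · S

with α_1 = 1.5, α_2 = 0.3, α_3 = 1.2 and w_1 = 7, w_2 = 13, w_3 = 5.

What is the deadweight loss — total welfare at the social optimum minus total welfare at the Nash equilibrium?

∂u_i/∂s_i = α_i − 1, so neighbor i contributes w_i if α_i > 1, else 0.
α_i > 1 for i ∈ {1, 3}; NE contributions (7, 0, 5), S = 12.
W^NE = Σw_i − S^NE + (Σα_i)·S^NE = 25 + 2·12 = 49.
Planner: ∂(Σu_j)/∂s_i = Σα_j − 1 = 2 > 0, so everyone contributes w_i; S^SO = 25, W^SO = 25 + 2·25 = 75.
Deadweight loss = 26.

26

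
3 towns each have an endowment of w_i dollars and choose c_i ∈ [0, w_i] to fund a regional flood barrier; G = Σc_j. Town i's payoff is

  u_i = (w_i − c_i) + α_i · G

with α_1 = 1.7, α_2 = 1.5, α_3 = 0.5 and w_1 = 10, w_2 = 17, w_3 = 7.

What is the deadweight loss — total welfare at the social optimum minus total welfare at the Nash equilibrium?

∂u_i/∂c_i = α_i − 1, so town i contributes w_i if α_i > 1, else 0.
α_i > 1 for i ∈ {1, 2}; NE contributions (10, 17, 0), G = 27.
W^NE = Σw_i − G^NE + (Σα_i)·G^NE = 34 + 2.7·27 = 106.9.
Planner: ∂(Σu_j)/∂c_i = Σα_j − 1 = 2.7 > 0, so everyone contributes w_i; G^SO = 34, W^SO = 34 + 2.7·34 = 125.8.
Deadweight loss = 18.9.

18.9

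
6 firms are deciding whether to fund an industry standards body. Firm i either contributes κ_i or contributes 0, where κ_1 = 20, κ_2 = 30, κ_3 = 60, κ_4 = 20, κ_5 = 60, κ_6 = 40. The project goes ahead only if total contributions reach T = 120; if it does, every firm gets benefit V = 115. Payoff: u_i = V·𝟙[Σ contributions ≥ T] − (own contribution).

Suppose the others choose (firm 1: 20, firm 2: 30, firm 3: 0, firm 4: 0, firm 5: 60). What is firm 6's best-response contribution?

40

Others' total = 110. Contributing 40 brings total to 150 ≥ 120: gain V − κ_6 = 75.
Best response: 40.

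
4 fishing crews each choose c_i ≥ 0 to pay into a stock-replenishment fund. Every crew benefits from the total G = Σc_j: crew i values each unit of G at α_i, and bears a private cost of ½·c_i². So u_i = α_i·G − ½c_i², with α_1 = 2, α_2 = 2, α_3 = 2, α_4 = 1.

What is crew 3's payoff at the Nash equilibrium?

Crew i's FOC: ∂u_i/∂c_i = α_i − c_i = 0, so c_i* = α_i.
NE contributions = (2, 2, 2, 1); G = 7.
u_3 = α_3·G − ½·(c_3)² = 2·7 − ½·2² = 12.

12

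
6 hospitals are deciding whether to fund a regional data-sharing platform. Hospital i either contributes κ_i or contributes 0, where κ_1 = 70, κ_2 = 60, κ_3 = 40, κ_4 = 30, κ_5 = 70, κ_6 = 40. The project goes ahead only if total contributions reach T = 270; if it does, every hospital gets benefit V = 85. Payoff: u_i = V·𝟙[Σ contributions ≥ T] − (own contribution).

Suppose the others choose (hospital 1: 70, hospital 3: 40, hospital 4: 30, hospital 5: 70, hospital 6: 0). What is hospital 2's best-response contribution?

Others' total = 210. Contributing 60 brings total to 270 ≥ 270: gain V − κ_2 = 25.
Best response: 60.

60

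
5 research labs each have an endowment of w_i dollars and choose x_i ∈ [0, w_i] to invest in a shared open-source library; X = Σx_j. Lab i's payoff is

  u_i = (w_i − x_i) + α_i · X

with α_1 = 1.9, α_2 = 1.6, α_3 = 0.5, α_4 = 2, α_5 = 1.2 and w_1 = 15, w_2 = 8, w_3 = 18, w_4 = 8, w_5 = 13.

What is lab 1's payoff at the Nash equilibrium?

∂u_i/∂x_i = α_i − 1, so lab i contributes w_i if α_i > 1, else 0.
α_i > 1 for i ∈ {1, 2, 4, 5}; NE contributions (15, 8, 0, 8, 13), X = 44.
u_1 = (15 − 15) + 1.9·44 = 83.6.

83.6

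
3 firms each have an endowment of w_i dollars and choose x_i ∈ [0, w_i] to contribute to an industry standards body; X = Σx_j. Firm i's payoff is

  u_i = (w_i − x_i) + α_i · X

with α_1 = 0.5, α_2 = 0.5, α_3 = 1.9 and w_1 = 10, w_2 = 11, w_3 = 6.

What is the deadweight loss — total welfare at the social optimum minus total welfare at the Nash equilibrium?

∂u_i/∂x_i = α_i − 1, so firm i contributes w_i if α_i > 1, else 0.
α_i > 1 for i ∈ {3}; NE contributions (0, 0, 6), X = 6.
W^NE = Σw_i − X^NE + (Σα_i)·X^NE = 27 + 1.9·6 = 38.4.
Planner: ∂(Σu_j)/∂x_i = Σα_j − 1 = 1.9 > 0, so everyone contributes w_i; X^SO = 27, W^SO = 27 + 1.9·27 = 78.3.
Deadweight loss = 39.9.

39.9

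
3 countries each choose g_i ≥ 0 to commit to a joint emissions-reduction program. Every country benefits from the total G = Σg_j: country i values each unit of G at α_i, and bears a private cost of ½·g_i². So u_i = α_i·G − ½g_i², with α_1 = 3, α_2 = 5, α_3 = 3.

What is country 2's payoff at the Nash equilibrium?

Country i's FOC: ∂u_i/∂g_i = α_i − g_i = 0, so g_i* = α_i.
NE contributions = (3, 5, 3); G = 11.
u_2 = α_2·G − ½·(g_2)² = 5·11 − ½·5² = 42.5.

42.5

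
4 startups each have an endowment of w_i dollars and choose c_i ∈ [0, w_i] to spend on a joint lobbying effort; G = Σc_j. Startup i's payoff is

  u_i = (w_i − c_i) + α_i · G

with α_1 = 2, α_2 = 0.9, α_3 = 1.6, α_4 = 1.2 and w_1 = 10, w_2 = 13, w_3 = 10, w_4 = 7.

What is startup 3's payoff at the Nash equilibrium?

∂u_i/∂c_i = α_i − 1, so startup i contributes w_i if α_i > 1, else 0.
α_i > 1 for i ∈ {1, 3, 4}; NE contributions (10, 0, 10, 7), G = 27.
u_3 = (10 − 10) + 1.6·27 = 43.2.

43.2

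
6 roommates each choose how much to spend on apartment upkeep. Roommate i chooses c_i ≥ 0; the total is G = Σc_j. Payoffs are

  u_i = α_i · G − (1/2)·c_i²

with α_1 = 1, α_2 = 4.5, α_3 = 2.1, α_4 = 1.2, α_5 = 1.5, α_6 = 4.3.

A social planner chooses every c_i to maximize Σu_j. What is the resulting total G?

87.6

Planner FOC: ∂(Σu_j)/∂c_i = (Σα_j) − c_i = 0, so c_i^SO = Σα_j = 14.6 for every i; G^SO = 87.6.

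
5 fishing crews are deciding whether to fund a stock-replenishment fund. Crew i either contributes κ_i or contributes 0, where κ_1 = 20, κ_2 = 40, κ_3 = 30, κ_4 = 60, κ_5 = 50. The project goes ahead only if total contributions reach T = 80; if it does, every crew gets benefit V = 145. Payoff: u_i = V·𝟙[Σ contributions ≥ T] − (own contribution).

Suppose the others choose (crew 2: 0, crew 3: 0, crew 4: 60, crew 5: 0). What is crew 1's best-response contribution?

20

Others' total = 60. Contributing 20 brings total to 80 ≥ 80: gain V − κ_1 = 125.
Best response: 20.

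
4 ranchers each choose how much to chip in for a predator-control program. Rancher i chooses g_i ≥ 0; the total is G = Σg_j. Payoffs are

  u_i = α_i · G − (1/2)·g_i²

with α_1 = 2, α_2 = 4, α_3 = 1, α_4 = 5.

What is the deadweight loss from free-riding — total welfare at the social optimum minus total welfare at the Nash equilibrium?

Rancher i's FOC: ∂u_i/∂g_i = α_i − g_i = 0, so g_i* = α_i.
NE contributions = (2, 4, 1, 5); G = 12.
W^NE = (Σα)·G − ½Σα_i² = 12² − ½·46 = 121.
Planner sets g_i = Σα_j = 12 for every i, so G^SO = 4·12 = 48.
W^SO = (Σα)·G^SO − ½·4·(Σα)² = (4/2)·12² = 288.
Deadweight loss = W^SO − W^NE = 167.

167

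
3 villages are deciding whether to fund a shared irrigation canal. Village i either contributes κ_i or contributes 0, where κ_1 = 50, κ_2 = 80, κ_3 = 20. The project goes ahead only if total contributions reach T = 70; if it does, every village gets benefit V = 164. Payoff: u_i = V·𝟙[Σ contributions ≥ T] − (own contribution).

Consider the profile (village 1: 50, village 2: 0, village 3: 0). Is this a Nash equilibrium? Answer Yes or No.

No

Total = 50 < 70: not provided.
Village 1 (pledges 50, payoff -50): dropping to 0 → total 0, payoff 0. Profitable deviation.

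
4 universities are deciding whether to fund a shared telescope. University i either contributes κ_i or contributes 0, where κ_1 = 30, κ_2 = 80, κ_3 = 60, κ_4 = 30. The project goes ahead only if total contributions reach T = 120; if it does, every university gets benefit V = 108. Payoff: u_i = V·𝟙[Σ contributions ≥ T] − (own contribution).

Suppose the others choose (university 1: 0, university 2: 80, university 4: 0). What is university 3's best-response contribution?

60

Others' total = 80. Contributing 60 brings total to 140 ≥ 120: gain V − κ_3 = 48.
Best response: 60.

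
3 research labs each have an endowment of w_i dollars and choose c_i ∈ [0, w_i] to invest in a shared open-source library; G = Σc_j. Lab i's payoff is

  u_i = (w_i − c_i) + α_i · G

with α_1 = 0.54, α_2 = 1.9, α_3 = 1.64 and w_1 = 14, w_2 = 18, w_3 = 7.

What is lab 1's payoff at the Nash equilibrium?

27.5

∂u_i/∂c_i = α_i − 1, so lab i contributes w_i if α_i > 1, else 0.
α_i > 1 for i ∈ {2, 3}; NE contributions (0, 18, 7), G = 25.
u_1 = (14 − 0) + 0.54·25 = 27.5.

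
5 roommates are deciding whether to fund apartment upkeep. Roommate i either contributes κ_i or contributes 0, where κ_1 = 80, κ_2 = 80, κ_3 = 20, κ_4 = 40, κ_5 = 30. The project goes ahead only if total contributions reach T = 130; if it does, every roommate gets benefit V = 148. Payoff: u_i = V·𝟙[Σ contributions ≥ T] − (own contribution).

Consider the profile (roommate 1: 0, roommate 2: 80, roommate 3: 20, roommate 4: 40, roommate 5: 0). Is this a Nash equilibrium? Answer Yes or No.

Yes

Total = 140 ≥ 130: provided.
Roommate 1 (pledges 0, payoff 148): pledging 80 → total 220, payoff 68. No gain.
Roommate 2 (pledges 80, payoff 68): dropping to 0 → total 60, payoff 0. No gain.
Roommate 3 (pledges 20, payoff 128): dropping to 0 → total 120, payoff 0. No gain.
Roommate 4 (pledges 40, payoff 108): dropping to 0 → total 100, payoff 0. No gain.
Roommate 5 (pledges 0, payoff 148): pledging 30 → total 170, payoff 118. No gain.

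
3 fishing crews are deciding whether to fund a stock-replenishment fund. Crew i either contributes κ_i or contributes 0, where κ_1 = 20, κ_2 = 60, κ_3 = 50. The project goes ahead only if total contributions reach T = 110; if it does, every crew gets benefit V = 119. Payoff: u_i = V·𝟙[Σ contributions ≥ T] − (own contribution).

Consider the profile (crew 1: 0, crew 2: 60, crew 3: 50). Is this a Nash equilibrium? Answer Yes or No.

Yes

Total = 110 ≥ 110: provided.
Crew 1 (pledges 0, payoff 119): pledging 20 → total 130, payoff 99. No gain.
Crew 2 (pledges 60, payoff 59): dropping to 0 → total 50, payoff 0. No gain.
Crew 3 (pledges 50, payoff 69): dropping to 0 → total 60, payoff 0. No gain.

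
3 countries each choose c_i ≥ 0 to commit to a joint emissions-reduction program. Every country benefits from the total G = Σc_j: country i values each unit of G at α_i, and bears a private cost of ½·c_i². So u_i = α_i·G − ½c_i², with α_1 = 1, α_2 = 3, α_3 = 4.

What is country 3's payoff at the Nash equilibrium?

Country i's FOC: ∂u_i/∂c_i = α_i − c_i = 0, so c_i* = α_i.
NE contributions = (1, 3, 4); G = 8.
u_3 = α_3·G − ½·(c_3)² = 4·8 − ½·4² = 24.

24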